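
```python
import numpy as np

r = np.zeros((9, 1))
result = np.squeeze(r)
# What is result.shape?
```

(9,)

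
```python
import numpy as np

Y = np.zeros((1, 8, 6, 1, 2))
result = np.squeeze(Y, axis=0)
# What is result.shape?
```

(8, 6, 1, 2)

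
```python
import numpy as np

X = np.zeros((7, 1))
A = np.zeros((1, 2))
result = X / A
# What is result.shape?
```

(7, 2)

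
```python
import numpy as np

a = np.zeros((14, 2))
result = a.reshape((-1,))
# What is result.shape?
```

(28,)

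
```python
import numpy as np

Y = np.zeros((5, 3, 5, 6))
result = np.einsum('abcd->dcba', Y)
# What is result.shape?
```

(6, 5, 3, 5)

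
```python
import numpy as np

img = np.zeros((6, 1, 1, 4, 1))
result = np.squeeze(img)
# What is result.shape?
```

(6, 4)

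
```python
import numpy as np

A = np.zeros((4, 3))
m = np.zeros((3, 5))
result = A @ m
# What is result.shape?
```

(4, 5)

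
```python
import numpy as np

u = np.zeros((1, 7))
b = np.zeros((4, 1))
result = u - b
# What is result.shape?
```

(4, 7)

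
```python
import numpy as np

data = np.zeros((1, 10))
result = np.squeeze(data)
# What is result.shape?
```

(10,)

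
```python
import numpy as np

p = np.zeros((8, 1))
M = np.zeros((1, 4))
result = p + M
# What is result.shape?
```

(8, 4)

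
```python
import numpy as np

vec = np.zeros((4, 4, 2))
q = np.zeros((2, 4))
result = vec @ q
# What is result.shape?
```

(4, 4, 4)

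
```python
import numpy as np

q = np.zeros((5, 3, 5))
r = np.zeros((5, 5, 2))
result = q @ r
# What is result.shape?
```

(5, 3, 2)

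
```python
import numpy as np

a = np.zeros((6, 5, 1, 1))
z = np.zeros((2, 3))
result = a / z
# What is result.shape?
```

(6, 5, 2, 3)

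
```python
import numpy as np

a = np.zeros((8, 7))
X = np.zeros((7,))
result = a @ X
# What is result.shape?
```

(8,)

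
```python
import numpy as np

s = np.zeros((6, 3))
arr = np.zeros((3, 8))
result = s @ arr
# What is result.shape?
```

(6, 8)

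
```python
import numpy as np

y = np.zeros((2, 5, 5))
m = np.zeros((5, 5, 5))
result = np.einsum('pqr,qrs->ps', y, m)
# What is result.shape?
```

(2, 5)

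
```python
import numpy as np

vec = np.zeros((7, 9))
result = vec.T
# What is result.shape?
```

(9, 7)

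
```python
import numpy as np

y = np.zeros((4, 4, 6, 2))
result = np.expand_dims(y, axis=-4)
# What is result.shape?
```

(4, 1, 4, 6, 2)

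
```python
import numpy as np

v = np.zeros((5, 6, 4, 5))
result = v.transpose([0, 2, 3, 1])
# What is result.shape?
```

(5, 4, 5, 6)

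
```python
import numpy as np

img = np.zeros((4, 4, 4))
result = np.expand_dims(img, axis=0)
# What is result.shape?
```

(1, 4, 4, 4)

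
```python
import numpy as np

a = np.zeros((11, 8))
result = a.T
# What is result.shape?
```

(8, 11)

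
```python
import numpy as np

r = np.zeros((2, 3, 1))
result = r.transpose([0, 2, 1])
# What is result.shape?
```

(2, 1, 3)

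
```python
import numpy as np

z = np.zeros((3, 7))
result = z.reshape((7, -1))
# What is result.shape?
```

(7, 3)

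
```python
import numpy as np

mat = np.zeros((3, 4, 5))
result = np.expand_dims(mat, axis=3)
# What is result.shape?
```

(3, 4, 5, 1)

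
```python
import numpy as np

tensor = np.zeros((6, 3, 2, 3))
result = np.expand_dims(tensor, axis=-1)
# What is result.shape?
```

(6, 3, 2, 3, 1)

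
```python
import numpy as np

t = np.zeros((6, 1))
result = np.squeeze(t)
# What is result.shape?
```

(6,)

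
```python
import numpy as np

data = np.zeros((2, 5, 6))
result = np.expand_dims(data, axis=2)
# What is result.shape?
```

(2, 5, 1, 6)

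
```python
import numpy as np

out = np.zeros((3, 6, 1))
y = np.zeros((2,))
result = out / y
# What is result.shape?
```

(3, 6, 2)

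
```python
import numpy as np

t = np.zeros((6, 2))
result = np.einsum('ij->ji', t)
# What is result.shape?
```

(2, 6)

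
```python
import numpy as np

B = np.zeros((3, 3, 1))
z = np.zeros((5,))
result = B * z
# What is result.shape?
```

(3, 3, 5)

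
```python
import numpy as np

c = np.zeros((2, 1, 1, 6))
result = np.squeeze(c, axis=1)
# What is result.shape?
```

(2, 1, 6)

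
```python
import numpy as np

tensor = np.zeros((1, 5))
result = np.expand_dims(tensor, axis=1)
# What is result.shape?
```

(1, 1, 5)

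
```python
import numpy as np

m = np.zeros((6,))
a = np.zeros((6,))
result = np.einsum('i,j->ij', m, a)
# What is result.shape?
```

(6, 6)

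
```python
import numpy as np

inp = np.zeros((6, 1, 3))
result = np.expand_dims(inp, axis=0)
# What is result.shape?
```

(1, 6, 1, 3)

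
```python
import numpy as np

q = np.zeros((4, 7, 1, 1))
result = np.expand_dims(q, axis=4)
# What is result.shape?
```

(4, 7, 1, 1, 1)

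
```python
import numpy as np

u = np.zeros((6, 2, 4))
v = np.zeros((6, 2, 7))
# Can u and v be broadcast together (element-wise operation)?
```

No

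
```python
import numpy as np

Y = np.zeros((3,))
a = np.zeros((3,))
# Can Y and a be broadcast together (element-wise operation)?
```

Yes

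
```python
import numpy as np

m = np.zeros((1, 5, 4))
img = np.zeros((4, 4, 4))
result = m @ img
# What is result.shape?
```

(4, 5, 4)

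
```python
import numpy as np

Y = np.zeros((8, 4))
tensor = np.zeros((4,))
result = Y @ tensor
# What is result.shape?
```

(8,)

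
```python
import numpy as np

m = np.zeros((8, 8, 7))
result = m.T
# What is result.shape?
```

(7, 8, 8)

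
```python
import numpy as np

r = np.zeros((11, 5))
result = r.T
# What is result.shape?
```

(5, 11)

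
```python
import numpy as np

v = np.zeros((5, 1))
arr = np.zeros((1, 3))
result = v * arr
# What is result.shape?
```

(5, 3)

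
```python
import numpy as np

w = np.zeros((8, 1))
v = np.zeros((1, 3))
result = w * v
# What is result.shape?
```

(8, 3)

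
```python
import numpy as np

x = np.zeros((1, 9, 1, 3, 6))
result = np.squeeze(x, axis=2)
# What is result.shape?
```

(1, 9, 3, 6)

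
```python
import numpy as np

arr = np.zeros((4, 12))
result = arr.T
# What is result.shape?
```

(12, 4)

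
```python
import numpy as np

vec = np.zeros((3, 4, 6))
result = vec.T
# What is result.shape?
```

(6, 4, 3)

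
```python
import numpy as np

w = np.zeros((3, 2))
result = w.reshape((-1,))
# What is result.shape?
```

(6,)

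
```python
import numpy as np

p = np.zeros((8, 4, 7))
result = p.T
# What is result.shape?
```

(7, 4, 8)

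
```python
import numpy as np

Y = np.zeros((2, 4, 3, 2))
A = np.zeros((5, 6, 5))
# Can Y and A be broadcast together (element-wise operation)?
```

No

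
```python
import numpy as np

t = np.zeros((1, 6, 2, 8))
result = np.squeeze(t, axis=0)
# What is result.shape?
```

(6, 2, 8)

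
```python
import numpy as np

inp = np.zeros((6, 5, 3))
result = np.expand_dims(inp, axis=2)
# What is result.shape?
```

(6, 5, 1, 3)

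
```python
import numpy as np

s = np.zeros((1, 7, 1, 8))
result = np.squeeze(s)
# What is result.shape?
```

(7, 8)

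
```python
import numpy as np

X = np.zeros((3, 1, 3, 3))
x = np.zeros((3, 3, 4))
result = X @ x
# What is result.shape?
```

(3, 3, 3, 4)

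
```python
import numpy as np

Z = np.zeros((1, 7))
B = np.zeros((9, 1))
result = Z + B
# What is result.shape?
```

(9, 7)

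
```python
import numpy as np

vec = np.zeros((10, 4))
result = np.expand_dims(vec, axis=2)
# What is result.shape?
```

(10, 4, 1)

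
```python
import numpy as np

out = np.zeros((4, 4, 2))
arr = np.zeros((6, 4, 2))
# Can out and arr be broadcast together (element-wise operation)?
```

No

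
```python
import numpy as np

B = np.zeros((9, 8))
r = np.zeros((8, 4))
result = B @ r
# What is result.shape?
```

(9, 4)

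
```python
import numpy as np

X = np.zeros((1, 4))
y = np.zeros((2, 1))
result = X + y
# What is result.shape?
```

(2, 4)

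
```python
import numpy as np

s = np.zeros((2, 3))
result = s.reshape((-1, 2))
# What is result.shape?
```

(3, 2)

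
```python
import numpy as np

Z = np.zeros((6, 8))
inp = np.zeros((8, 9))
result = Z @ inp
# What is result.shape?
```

(6, 9)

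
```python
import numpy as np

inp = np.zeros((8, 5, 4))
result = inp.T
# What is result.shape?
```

(4, 5, 8)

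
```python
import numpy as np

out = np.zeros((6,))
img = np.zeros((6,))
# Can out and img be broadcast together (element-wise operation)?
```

Yes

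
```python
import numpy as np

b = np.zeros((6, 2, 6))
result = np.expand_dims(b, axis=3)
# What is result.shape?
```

(6, 2, 6, 1)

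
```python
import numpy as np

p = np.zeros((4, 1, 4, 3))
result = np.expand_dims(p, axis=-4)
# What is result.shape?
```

(4, 1, 1, 4, 3)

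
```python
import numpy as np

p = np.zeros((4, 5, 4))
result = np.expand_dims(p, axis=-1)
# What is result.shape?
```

(4, 5, 4, 1)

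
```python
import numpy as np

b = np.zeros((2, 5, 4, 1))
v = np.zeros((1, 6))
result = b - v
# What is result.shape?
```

(2, 5, 4, 6)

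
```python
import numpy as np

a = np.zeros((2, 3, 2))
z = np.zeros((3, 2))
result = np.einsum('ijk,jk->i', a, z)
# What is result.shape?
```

(2,)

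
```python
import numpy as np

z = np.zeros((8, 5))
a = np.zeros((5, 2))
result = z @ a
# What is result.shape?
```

(8, 2)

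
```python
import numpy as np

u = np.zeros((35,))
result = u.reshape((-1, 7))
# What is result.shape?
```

(5, 7)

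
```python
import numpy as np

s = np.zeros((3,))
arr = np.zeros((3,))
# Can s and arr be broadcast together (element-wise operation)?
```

Yes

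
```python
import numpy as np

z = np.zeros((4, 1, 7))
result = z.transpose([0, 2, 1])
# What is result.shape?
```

(4, 7, 1)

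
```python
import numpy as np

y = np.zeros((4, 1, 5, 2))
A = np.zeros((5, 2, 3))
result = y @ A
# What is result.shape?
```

(4, 5, 5, 3)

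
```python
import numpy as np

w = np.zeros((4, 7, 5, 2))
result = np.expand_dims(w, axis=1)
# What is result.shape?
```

(4, 1, 7, 5, 2)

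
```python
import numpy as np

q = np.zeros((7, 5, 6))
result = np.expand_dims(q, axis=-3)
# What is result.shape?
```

(7, 1, 5, 6)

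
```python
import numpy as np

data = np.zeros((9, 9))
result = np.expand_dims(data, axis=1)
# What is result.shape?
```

(9, 1, 9)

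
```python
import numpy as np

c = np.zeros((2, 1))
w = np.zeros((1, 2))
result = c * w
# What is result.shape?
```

(2, 2)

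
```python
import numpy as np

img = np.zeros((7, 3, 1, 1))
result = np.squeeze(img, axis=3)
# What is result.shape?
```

(7, 3, 1)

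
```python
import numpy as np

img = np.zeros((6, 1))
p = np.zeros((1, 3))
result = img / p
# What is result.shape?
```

(6, 3)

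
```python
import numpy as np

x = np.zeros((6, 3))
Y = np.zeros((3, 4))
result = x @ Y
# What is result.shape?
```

(6, 4)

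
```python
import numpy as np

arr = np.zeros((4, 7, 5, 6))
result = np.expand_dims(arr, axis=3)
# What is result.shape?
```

(4, 7, 5, 1, 6)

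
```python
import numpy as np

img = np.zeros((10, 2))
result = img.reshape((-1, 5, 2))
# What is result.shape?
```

(2, 5, 2)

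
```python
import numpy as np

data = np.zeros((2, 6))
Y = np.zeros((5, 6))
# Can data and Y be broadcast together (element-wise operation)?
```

No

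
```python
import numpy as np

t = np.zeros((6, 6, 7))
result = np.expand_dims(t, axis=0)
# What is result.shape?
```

(1, 6, 6, 7)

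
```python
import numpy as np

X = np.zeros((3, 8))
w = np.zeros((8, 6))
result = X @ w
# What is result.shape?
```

(3, 6)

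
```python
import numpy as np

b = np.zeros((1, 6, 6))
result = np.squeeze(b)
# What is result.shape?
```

(6, 6)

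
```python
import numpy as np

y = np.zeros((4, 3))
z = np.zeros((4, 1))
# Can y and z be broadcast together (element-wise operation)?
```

Yes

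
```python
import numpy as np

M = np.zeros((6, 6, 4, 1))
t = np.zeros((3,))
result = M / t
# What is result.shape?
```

(6, 6, 4, 3)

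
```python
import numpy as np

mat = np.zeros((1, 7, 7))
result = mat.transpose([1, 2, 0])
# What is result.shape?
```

(7, 7, 1)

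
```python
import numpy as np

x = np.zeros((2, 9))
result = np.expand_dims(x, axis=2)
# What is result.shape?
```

(2, 9, 1)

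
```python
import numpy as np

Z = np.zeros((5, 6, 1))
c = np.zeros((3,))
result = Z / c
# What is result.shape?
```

(5, 6, 3)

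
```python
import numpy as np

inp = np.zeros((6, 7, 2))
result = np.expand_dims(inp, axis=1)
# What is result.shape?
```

(6, 1, 7, 2)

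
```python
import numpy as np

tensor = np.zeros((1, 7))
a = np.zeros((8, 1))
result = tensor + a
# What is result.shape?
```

(8, 7)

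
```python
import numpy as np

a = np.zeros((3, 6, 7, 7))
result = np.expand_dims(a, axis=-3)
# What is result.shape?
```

(3, 6, 1, 7, 7)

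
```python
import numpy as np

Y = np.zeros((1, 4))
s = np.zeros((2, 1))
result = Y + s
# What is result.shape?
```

(2, 4)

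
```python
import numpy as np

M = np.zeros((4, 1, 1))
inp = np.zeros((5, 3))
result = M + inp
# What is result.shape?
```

(4, 5, 3)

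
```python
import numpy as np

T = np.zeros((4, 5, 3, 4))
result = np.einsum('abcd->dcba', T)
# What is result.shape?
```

(4, 3, 5, 4)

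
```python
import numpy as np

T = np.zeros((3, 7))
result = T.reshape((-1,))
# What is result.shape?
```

(21,)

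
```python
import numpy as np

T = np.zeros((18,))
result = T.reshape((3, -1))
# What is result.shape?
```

(3, 6)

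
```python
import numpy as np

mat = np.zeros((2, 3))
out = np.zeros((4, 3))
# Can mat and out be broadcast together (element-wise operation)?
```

No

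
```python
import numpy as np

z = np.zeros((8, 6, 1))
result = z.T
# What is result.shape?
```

(1, 6, 8)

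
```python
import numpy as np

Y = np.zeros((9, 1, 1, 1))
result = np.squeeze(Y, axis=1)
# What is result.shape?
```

(9, 1, 1)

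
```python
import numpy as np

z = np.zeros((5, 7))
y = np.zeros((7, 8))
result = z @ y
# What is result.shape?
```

(5, 8)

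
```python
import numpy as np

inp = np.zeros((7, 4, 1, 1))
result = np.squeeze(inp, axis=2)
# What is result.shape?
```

(7, 4, 1)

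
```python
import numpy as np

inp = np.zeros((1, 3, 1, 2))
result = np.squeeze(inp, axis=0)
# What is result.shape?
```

(3, 1, 2)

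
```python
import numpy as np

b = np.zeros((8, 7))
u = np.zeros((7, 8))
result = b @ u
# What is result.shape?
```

(8, 8)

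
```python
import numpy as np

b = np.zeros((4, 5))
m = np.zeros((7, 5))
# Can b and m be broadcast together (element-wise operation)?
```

No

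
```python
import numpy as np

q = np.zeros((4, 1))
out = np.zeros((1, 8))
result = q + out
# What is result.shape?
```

(4, 8)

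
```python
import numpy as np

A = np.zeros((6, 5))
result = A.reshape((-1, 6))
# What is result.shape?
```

(5, 6)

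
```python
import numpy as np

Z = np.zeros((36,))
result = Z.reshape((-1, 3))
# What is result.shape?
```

(12, 3)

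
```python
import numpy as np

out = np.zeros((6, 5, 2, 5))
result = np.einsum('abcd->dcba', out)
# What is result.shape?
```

(5, 2, 5, 6)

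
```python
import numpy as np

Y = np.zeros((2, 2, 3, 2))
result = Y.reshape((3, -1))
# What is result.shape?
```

(3, 8)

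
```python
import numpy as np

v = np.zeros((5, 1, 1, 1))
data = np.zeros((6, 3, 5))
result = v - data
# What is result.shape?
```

(5, 6, 3, 5)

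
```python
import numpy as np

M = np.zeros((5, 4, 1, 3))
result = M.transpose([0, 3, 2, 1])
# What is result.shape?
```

(5, 3, 1, 4)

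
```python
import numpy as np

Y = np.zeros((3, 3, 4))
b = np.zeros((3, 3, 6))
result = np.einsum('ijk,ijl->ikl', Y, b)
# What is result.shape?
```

(3, 4, 6)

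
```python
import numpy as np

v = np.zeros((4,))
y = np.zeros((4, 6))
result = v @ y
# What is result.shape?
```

(6,)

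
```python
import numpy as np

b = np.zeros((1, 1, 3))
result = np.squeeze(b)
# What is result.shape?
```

(3,)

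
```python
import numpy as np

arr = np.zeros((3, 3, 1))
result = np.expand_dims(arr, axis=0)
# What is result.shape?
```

(1, 3, 3, 1)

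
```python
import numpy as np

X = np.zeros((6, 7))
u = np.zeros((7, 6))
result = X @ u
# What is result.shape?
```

(6, 6)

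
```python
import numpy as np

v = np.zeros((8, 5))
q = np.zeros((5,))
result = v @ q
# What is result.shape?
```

(8,)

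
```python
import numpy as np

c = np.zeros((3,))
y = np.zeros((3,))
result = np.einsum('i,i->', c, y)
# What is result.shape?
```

()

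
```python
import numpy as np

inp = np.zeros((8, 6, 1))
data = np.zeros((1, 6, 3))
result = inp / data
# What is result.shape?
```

(8, 6, 3)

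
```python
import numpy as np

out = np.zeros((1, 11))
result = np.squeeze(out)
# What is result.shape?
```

(11,)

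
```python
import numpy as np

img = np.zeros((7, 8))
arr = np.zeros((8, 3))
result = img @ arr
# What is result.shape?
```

(7, 3)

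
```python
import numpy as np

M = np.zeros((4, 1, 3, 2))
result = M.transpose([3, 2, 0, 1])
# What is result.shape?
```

(2, 3, 4, 1)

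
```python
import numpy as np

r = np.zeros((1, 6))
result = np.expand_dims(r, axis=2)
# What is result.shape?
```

(1, 6, 1)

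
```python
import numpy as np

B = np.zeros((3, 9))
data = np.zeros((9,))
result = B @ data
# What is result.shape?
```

(3,)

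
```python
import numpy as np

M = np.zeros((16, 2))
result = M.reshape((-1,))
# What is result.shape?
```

(32,)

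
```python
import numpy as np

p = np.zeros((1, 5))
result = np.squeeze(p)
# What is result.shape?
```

(5,)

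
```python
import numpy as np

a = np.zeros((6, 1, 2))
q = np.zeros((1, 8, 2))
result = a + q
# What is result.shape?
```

(6, 8, 2)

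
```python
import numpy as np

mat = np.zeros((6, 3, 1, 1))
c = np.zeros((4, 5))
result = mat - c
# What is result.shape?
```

(6, 3, 4, 5)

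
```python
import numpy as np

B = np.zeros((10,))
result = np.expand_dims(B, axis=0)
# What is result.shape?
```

(1, 10)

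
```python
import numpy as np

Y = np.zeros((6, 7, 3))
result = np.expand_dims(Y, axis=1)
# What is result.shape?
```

(6, 1, 7, 3)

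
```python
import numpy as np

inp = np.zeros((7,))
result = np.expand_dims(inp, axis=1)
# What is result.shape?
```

(7, 1)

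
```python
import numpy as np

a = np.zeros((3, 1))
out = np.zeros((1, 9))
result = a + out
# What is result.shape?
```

(3, 9)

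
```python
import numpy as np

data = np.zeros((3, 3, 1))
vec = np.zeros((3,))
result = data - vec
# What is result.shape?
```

(3, 3, 3)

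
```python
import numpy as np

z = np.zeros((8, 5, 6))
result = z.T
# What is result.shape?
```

(6, 5, 8)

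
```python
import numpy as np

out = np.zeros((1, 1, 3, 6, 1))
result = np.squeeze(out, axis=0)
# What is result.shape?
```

(1, 3, 6, 1)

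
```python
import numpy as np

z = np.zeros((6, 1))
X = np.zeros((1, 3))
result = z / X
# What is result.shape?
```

(6, 3)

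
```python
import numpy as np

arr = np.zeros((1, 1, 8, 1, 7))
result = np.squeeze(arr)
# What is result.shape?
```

(8, 7)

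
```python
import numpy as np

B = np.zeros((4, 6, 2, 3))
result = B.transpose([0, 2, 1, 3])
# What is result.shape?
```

(4, 2, 6, 3)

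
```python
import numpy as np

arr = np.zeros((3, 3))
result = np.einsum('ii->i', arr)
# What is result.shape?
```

(3,)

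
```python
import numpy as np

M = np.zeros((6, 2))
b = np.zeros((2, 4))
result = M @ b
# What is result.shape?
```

(6, 4)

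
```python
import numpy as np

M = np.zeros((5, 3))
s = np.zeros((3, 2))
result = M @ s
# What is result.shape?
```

(5, 2)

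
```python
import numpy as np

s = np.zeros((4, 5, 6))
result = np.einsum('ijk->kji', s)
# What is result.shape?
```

(6, 5, 4)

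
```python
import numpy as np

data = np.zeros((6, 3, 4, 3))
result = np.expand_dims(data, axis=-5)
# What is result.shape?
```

(1, 6, 3, 4, 3)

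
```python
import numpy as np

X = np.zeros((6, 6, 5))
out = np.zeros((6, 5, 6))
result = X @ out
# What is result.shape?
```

(6, 6, 6)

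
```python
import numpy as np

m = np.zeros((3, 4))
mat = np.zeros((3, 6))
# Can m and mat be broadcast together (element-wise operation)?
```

No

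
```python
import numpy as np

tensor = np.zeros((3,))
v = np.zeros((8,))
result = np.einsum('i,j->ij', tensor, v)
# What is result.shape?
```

(3, 8)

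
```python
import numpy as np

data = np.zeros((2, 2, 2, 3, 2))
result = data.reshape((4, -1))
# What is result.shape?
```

(4, 12)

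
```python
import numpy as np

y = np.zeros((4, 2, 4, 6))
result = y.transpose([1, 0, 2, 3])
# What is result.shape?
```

(2, 4, 4, 6)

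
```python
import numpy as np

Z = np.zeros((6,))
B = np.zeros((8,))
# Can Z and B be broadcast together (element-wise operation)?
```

No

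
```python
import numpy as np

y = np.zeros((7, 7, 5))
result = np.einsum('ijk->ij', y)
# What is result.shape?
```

(7, 7)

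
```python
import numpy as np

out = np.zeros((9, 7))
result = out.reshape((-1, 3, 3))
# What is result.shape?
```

(7, 3, 3)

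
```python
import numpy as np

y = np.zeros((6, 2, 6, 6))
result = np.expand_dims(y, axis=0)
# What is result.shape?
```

(1, 6, 2, 6, 6)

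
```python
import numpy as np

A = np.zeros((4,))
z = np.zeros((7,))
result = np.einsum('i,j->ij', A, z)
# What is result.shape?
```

(4, 7)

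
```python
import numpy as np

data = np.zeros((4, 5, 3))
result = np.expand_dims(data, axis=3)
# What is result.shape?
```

(4, 5, 3, 1)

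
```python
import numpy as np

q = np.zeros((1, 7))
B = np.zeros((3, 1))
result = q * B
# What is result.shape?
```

(3, 7)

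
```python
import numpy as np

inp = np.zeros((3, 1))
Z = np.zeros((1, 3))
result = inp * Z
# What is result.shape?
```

(3, 3)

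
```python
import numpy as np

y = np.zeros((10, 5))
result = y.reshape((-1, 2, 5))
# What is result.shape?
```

(5, 2, 5)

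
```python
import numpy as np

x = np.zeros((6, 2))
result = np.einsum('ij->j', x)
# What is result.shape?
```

(2,)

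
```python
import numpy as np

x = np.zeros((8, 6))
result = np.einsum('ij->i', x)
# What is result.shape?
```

(8,)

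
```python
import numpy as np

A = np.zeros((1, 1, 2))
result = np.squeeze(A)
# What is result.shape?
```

(2,)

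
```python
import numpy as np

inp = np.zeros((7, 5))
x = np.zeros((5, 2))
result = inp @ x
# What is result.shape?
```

(7, 2)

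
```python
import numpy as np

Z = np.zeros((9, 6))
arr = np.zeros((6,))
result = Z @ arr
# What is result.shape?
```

(9,)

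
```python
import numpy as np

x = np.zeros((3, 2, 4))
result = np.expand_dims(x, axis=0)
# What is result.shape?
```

(1, 3, 2, 4)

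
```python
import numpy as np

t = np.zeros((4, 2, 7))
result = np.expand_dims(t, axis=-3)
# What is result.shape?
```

(4, 1, 2, 7)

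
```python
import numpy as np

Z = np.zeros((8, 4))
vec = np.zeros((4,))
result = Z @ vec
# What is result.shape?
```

(8,)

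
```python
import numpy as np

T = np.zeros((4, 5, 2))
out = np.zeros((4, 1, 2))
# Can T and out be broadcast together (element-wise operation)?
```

Yes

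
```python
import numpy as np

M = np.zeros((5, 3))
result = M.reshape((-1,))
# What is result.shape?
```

(15,)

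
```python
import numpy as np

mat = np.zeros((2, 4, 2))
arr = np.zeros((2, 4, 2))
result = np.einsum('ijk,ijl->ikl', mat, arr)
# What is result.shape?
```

(2, 2, 2)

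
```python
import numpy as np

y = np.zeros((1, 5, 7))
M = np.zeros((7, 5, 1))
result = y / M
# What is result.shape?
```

(7, 5, 7)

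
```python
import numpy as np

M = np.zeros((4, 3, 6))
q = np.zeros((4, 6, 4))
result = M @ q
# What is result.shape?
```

(4, 3, 4)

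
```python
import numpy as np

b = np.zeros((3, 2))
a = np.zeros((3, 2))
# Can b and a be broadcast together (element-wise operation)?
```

Yes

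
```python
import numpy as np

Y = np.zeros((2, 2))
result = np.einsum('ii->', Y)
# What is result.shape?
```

()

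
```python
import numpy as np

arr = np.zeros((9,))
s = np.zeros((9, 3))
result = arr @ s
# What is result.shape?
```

(3,)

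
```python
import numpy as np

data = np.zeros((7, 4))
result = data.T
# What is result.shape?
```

(4, 7)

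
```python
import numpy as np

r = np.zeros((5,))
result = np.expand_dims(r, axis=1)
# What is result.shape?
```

(5, 1)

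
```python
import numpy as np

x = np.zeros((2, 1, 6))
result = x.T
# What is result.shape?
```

(6, 1, 2)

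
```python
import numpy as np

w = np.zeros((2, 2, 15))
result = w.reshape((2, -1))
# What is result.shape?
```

(2, 30)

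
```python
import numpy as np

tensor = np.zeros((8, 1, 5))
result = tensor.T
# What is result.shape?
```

(5, 1, 8)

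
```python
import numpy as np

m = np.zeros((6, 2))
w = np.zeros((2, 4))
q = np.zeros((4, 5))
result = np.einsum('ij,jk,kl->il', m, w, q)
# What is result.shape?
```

(6, 5)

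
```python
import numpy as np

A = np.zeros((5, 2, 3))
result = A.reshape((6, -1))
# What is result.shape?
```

(6, 5)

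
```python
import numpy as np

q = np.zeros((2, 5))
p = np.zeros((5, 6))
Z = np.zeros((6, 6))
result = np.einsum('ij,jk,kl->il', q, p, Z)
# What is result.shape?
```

(2, 6)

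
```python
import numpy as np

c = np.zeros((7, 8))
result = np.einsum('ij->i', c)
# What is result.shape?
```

(7,)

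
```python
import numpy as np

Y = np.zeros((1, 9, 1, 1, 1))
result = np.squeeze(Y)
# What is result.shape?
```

(9,)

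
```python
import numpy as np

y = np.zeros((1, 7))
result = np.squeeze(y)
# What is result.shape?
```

(7,)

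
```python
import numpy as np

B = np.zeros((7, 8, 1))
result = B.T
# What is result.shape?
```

(1, 8, 7)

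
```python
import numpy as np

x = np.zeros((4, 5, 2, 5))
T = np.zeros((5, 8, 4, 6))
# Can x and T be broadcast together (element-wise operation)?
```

No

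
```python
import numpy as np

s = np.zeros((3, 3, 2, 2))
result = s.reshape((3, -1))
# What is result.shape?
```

(3, 12)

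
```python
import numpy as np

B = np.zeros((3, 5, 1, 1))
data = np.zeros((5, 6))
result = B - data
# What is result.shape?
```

(3, 5, 5, 6)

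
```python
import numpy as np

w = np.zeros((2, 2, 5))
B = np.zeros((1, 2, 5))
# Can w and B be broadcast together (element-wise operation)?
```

Yes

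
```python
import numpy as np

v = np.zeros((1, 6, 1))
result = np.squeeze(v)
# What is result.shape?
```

(6,)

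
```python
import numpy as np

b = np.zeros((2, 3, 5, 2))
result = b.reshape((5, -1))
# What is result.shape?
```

(5, 12)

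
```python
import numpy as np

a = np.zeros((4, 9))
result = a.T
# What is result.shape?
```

(9, 4)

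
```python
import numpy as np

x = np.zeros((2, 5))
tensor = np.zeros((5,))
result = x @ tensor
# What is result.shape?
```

(2,)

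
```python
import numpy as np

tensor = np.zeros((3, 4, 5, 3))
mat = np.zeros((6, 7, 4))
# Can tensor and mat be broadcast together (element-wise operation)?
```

No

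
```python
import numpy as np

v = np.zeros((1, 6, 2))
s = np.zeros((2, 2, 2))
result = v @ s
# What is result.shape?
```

(2, 6, 2)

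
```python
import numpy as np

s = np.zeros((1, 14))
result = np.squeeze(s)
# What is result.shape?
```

(14,)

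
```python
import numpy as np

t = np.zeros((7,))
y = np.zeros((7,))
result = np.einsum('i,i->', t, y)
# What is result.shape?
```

()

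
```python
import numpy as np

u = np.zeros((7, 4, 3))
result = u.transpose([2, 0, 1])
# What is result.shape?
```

(3, 7, 4)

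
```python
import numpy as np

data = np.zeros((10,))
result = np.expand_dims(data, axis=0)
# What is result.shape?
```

(1, 10)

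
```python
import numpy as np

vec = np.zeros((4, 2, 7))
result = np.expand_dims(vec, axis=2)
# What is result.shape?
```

(4, 2, 1, 7)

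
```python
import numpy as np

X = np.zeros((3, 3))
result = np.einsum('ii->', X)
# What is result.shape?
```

()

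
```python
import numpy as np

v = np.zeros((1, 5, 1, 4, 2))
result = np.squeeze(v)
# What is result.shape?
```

(5, 4, 2)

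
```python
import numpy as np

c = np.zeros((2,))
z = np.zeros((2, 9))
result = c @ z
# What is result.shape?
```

(9,)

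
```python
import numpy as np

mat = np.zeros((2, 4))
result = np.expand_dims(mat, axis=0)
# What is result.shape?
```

(1, 2, 4)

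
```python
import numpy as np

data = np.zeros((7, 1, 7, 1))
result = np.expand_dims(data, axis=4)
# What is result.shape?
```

(7, 1, 7, 1, 1)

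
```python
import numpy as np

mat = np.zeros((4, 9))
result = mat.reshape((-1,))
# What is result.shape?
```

(36,)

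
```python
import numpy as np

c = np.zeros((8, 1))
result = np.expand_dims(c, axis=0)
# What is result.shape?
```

(1, 8, 1)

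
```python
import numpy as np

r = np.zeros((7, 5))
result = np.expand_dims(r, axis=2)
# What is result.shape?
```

(7, 5, 1)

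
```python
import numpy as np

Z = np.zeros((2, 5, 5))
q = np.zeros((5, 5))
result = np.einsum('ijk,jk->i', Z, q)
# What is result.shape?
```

(2,)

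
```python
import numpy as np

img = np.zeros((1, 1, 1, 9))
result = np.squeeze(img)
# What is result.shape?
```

(9,)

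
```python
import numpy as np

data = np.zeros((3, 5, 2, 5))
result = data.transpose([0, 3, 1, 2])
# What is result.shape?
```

(3, 5, 5, 2)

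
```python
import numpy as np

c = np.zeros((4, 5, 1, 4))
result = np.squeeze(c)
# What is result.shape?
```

(4, 5, 4)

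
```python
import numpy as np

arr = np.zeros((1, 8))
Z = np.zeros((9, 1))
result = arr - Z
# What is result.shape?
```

(9, 8)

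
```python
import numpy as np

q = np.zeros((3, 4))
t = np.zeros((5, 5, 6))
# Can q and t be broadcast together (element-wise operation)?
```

No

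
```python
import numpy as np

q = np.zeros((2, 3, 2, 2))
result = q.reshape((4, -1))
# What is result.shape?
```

(4, 6)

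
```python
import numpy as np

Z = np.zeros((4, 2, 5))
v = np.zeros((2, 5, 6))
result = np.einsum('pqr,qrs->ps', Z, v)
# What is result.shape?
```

(4, 6)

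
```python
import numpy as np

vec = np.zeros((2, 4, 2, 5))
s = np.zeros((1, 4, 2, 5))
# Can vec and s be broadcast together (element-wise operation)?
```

Yes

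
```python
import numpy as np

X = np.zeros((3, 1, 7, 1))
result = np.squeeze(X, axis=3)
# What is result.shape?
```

(3, 1, 7)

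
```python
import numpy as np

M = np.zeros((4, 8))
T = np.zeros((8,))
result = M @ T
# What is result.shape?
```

(4,)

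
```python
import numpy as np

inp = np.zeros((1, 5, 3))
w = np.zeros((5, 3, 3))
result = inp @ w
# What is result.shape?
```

(5, 5, 3)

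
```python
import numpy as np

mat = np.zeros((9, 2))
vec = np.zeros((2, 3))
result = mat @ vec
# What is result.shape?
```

(9, 3)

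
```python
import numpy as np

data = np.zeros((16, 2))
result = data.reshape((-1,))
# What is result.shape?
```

(32,)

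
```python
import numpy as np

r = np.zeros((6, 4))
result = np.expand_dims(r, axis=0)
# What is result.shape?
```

(1, 6, 4)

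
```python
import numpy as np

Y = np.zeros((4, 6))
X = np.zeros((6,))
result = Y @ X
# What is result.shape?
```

(4,)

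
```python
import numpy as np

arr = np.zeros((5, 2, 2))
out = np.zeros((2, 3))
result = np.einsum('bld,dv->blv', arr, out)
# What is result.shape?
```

(5, 2, 3)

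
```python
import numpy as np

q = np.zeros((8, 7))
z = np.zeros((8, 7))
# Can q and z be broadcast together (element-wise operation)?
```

Yes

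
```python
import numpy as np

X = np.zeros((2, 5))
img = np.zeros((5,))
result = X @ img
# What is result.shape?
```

(2,)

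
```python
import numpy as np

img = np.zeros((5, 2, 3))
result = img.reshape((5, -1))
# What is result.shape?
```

(5, 6)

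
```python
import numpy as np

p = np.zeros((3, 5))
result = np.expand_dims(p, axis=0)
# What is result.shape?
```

(1, 3, 5)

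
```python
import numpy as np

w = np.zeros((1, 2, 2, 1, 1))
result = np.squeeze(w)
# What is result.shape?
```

(2, 2)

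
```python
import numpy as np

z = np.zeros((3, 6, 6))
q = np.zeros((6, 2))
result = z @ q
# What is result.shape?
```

(3, 6, 2)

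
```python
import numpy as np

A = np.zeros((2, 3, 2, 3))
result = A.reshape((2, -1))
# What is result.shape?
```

(2, 18)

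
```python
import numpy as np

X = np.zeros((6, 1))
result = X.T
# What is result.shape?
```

(1, 6)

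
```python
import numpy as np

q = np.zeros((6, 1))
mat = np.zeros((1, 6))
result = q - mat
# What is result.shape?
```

(6, 6)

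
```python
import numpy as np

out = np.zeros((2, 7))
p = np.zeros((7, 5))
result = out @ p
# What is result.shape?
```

(2, 5)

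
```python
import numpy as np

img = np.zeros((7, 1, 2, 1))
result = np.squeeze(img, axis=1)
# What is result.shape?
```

(7, 2, 1)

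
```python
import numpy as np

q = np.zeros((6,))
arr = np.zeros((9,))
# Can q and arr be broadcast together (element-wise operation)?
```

No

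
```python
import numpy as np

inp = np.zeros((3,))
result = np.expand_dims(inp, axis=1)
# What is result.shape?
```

(3, 1)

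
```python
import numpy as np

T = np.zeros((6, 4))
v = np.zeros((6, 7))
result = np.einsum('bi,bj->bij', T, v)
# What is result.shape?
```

(6, 4, 7)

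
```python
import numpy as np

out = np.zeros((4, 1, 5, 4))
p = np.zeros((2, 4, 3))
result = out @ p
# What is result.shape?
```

(4, 2, 5, 3)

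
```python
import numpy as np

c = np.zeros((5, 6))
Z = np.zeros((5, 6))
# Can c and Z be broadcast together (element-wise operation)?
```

Yes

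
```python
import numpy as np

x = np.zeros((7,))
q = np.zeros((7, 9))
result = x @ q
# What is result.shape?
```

(9,)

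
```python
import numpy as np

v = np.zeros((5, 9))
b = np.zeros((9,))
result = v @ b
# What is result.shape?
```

(5,)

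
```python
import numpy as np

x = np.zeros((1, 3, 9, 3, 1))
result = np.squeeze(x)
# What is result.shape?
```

(3, 9, 3)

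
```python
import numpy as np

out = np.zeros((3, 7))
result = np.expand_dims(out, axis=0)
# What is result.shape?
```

(1, 3, 7)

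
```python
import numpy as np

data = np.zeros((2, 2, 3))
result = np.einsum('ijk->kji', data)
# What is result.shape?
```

(3, 2, 2)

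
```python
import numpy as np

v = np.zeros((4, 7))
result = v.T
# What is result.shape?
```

(7, 4)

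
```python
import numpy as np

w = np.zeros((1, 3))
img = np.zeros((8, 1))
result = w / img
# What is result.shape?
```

(8, 3)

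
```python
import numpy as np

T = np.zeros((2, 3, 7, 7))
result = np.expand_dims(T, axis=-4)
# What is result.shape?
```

(2, 1, 3, 7, 7)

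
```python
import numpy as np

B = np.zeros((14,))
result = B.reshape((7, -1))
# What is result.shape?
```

(7, 2)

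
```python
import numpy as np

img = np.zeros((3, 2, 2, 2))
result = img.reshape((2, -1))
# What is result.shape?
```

(2, 12)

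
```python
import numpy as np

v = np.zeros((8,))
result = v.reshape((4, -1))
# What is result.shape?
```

(4, 2)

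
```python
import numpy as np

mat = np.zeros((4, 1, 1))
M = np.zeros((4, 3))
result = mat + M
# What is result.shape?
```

(4, 4, 3)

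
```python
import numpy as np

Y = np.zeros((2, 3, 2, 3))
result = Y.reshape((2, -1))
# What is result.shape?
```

(2, 18)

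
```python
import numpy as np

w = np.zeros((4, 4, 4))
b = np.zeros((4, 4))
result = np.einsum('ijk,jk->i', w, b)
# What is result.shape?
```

(4,)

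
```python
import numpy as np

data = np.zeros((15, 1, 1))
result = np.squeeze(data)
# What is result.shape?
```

(15,)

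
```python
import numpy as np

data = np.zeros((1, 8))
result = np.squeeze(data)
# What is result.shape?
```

(8,)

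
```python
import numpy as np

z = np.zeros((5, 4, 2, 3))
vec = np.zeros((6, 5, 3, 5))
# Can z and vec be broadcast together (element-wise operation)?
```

No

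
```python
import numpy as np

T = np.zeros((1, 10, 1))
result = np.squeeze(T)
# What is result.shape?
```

(10,)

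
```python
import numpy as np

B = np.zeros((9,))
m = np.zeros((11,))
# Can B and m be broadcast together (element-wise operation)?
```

No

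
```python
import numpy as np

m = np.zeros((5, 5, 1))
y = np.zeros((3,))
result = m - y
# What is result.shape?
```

(5, 5, 3)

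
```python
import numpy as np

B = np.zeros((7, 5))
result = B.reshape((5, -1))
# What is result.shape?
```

(5, 7)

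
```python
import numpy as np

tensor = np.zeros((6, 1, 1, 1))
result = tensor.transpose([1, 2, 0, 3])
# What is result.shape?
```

(1, 1, 6, 1)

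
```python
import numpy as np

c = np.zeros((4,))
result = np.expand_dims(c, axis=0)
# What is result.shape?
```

(1, 4)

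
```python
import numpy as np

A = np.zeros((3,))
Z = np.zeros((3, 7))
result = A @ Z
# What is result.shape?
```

(7,)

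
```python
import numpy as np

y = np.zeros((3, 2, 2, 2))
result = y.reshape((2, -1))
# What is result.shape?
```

(2, 12)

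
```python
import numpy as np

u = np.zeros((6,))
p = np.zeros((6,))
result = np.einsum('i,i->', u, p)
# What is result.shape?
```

()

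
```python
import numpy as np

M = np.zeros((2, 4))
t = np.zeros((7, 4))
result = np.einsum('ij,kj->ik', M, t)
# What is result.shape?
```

(2, 7)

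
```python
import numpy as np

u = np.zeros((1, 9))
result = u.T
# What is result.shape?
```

(9, 1)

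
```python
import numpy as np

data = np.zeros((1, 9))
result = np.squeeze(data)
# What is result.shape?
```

(9,)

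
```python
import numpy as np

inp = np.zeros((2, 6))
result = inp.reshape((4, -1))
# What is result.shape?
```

(4, 3)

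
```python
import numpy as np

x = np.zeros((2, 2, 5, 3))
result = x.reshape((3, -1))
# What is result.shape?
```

(3, 20)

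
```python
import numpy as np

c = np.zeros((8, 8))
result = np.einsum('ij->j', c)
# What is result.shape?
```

(8,)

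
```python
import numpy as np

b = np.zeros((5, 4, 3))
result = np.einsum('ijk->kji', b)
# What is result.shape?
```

(3, 4, 5)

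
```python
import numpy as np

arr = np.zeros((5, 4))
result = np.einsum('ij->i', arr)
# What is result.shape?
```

(5,)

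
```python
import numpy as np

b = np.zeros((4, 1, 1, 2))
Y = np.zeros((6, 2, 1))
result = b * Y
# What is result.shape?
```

(4, 6, 2, 2)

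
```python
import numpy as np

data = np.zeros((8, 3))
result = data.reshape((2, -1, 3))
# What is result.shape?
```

(2, 4, 3)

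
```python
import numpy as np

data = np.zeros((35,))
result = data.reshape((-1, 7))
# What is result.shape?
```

(5, 7)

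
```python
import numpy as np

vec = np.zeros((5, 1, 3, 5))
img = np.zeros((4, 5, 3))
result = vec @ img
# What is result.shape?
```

(5, 4, 3, 3)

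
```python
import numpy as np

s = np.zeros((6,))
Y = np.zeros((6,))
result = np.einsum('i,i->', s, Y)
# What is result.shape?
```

()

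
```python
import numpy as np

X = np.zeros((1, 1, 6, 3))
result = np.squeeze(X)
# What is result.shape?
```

(6, 3)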